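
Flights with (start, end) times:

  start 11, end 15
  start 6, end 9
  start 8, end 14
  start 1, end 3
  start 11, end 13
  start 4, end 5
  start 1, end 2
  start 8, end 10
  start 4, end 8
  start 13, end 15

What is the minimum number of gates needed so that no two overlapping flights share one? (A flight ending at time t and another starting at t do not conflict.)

3

Count concurrent intervals with a sweep; the peak is the room count.
starts: [1, 1, 4, 4, 6, 8, 8, 11, 11, 13]
ends:   [2, 3, 5, 8, 9, 10, 13, 14, 15, 15]
s1→1 s1→2 e2→1 e3→0 s4→1 s4→2 e5→1 s6→2 e8→1 s8→2 s8→3  — peak 3.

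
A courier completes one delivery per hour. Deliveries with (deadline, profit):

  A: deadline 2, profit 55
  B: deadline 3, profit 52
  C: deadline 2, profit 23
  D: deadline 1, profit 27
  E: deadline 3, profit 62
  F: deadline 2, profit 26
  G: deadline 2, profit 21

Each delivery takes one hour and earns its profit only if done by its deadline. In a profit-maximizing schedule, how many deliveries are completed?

Take jobs in profit order; each goes to the latest open slot no later than its deadline.
Profit order: E=62 A=55 B=52 D=27 F=26 C=23 G=21
Assign: E→slot 3, A→slot 2, B→slot 1, D skipped, F skipped, C skipped, G skipped.
Slots: [1:B] [2:A] [3:E]
3 of 7 scheduled.

3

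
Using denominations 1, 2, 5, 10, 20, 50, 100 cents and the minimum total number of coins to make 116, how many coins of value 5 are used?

1

Greedy: take as many of the largest coin as possible, then repeat with the remainder.
116 − 1×100→16 − 1×10→6 − 1×5→1 − 1×1→0
Count of 5: 1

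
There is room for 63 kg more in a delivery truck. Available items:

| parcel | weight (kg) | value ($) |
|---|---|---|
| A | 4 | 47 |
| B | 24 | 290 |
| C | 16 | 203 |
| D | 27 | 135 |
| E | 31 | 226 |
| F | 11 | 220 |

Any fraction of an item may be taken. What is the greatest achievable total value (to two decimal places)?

818.32

Order: F (220/11=20.00) > C (203/16=12.69) > B (290/24=12.08) > A (47/4=11.75) > E (226/31=7.29) > D (135/27=5.00)
Fill: take F (11 @ 220) → take C (16 @ 203) → take B (24 @ 290) → take A (4 @ 47) → take 8/31 of E → 58.32; 63/63 used.
Total value = 818.32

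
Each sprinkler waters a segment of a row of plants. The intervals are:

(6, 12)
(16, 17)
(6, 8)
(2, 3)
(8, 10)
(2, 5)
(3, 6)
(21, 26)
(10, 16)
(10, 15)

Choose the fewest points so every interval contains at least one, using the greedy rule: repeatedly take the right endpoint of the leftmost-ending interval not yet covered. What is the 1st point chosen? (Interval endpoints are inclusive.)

By right end: [2,3]  [2,5]  [3,6]  [6,8]  [8,10]  [6,12]  [10,15]  [10,16]  [16,17]  [21,26]
[2,3] uncovered → point at 3; [6,8] uncovered → point at 8; [10,15] uncovered → point at 15; [16,17] uncovered → point at 17; [21,26] uncovered → point at 26.
Points: 3, 8, 15, 17, 26 (5 total).

3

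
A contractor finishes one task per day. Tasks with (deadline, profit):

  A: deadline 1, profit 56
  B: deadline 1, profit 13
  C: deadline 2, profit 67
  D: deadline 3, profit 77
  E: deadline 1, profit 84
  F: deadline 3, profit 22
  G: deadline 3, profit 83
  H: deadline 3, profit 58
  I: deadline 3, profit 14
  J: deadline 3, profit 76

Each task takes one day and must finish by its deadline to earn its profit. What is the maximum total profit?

244

By profit: E(d1,84), G(d3,83), D(d3,77), J(d3,76), C(d2,67), H(d3,58), A(d1,56), F(d3,22), I(d3,14), B(d1,13)
E→slot 1; G→slot 3; D→slot 2; J skipped; C skipped; H skipped; A skipped; F skipped; I skipped; B skipped.
Profit = 84 + 77 + 83 = 244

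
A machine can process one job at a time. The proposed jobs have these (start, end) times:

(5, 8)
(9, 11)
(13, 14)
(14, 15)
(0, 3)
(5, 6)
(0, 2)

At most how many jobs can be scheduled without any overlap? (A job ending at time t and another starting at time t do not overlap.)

Sorted by end: (0,2)  (0,3)  (5,6)  (5,8)  (9,11)  (13,14)  (14,15)
take (0,2); skip (0,3); take (5,6); take (9,11); take (13,14); take (14,15).
Selected 5 jobs.

5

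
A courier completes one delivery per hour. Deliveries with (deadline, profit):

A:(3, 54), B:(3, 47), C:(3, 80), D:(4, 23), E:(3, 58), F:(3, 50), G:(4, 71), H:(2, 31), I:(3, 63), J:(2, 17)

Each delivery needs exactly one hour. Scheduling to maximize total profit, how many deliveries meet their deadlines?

By profit: C(d3,80), G(d4,71), I(d3,63), E(d3,58), A(d3,54), F(d3,50), B(d3,47), H(d2,31), D(d4,23), J(d2,17)
C→slot 3; G→slot 4; I→slot 2; E→slot 1; A skipped; F skipped; B skipped; H skipped; D skipped; J skipped.
4 of 10 scheduled.

4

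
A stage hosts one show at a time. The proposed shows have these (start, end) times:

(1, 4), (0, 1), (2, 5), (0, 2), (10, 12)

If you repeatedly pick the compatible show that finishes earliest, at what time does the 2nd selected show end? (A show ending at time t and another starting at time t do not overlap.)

4

Sorted by end: (0,1)  (0,2)  (1,4)  (2,5)  (10,12)
take (0,1); take (1,4); take (10,12).
Selected: (0,1) (1,4) (10,12)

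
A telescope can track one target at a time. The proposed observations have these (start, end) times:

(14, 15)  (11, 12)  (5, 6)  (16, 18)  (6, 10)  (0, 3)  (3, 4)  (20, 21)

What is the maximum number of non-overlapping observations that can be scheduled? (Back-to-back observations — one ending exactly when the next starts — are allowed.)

8

Sort by end time and greedily take each interval whose start is ≥ the last chosen end.
Sorted by end: (0,3)  (3,4)  (5,6)  (6,10)  (11,12)  (14,15)  (16,18)  (20,21)
take (0,3); take (3,4); take (5,6); take (6,10); take (11,12); take (14,15); take (16,18); take (20,21).
Selected 8 observations.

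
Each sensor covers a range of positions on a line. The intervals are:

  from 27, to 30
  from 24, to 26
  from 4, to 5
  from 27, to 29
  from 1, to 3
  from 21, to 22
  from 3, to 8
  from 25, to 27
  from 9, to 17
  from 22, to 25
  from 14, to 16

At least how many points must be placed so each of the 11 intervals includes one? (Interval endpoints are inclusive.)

6

By right end: [1,3]  [4,5]  [3,8]  [14,16]  [9,17]  [21,22]  [22,25]  [24,26]  [25,27]  [27,29]  [27,30]
[1,3] uncovered → point at 3; [4,5] uncovered → point at 5; [14,16] uncovered → point at 16; [21,22] uncovered → point at 22; [24,26] uncovered → point at 26; [27,29] uncovered → point at 29.
Points: 3, 5, 16, 22, 26, 29 (6 total).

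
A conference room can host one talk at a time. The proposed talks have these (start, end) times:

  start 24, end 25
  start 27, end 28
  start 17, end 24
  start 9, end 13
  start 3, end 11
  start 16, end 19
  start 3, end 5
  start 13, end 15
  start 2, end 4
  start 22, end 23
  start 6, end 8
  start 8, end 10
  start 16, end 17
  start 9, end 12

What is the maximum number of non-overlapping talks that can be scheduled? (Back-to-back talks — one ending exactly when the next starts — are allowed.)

Sort by end time and greedily take each interval whose start is ≥ the last chosen end.
Sorted by end: (2,4)  (3,5)  (6,8)  (8,10)  (3,11)  (9,12)  (9,13)  (13,15)  (16,17)  (16,19)  (22,23)  (17,24)  (24,25)  (27,28)
take (2,4); skip (3,5); take (6,8); take (8,10); skip (3,11); skip (9,12); take (13,15); take (16,17); skip (16,19); take (22,23); skip (17,24); take (24,25); take (27,28).
Selected 8 talks.

8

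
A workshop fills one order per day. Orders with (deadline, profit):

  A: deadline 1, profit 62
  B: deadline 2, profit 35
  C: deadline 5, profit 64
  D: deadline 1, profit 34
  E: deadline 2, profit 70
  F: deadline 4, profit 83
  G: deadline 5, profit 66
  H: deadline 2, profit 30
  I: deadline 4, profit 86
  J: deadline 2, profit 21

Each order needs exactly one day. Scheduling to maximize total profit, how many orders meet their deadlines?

Sort by profit descending; place each in the latest free slot ≤ its deadline.
Profit order: I=86 F=83 E=70 G=66 C=64 A=62 B=35 D=34 H=30 J=21
Assign: I→slot 4, F→slot 3, E→slot 2, G→slot 5, C→slot 1, A skipped, B skipped, D skipped, H skipped, J skipped.
Slots: [1:C] [2:E] [3:F] [4:I] [5:G]
5 of 10 scheduled.

5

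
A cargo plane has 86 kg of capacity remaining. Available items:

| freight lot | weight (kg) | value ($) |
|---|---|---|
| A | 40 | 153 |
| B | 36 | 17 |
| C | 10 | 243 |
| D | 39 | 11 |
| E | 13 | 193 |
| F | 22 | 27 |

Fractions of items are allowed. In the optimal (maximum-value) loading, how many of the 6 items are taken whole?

Sort by value per unit weight and fill in that order.
Order: C (243/10=24.30) > E (193/13=14.85) > A (153/40=3.83) > F (27/22=1.23) > B (17/36=0.47) > D (11/39=0.28)
Fill: take C (10 @ 243) → take E (13 @ 193) → take A (40 @ 153) → take F (22 @ 27) → take 1/36 of B → 0.47; 86/86 used.
4 item(s) taken whole; one partial (take 1/36 of B).

4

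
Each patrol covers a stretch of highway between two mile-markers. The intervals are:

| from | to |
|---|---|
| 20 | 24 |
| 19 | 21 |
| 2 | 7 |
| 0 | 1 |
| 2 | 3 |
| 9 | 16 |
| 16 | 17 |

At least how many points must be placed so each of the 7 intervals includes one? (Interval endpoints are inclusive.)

4

By right end: [0,1]  [2,3]  [2,7]  [9,16]  [16,17]  [19,21]  [20,24]
[0,1] uncovered → point at 1; [2,3] uncovered → point at 3; [9,16] uncovered → point at 16; [19,21] uncovered → point at 21.
Points: 1, 3, 16, 21 (4 total).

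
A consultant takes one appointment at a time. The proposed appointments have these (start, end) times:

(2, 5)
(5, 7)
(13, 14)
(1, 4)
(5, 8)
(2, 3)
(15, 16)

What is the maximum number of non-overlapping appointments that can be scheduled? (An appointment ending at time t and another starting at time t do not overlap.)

4

Greedy by earliest finish: after sorting by end time, pick each interval compatible with the last pick.
By end time: (2,3), (1,4), (2,5), (5,7), (5,8), (13,14), (15,16).
Pick (2,3); next start ≥ 3 → (5,7); next start ≥ 7 → (13,14); next start ≥ 14 → (15,16).
Selected 4 appointments.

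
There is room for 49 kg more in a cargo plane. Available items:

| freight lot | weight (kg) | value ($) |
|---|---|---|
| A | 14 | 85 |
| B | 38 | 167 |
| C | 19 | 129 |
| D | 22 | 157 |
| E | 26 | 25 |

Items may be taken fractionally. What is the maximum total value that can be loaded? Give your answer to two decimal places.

334.57

Order: D (157/22=7.14) > C (129/19=6.79) > A (85/14=6.07) > B (167/38=4.39) > E (25/26=0.96)
Fill: take D (22 @ 157) → take C (19 @ 129) → take 8/14 of A → 48.57; 49/49 used.
Total value = 334.57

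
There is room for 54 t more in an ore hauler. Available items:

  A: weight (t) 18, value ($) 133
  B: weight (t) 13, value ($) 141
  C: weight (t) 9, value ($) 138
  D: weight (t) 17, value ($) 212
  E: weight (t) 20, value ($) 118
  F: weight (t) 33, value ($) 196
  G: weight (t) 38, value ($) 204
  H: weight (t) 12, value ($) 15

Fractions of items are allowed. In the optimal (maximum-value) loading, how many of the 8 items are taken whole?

3

Order: C (138/9=15.33) > D (212/17=12.47) > B (141/13=10.85) > A (133/18=7.39) > F (196/33=5.94) > E (118/20=5.90) > G (204/38=5.37) > H (15/12=1.25)
Fill: take C (9 @ 138) → take D (17 @ 212) → take B (13 @ 141) → take 15/18 of A → 110.83; 54/54 used.
3 item(s) taken whole; one partial (take 15/18 of A).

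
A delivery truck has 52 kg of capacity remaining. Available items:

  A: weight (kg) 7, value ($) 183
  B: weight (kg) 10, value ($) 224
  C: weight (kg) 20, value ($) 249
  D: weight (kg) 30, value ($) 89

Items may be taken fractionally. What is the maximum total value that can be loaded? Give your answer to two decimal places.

700.50

Sort by value per unit weight and fill in that order.
Ratios (sorted): A 26.14, B 22.40, C 12.45, D 2.97
take A (7 @ 183); take B (10 @ 224); take C (20 @ 249); take 15/30 of D → 44.50. Capacity used 52/52.
Total value = 700.50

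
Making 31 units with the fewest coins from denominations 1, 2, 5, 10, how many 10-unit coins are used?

Use the largest denomination that fits, subtract, and repeat.
31 = 3×10 + 1×1
Count of 10: 3

3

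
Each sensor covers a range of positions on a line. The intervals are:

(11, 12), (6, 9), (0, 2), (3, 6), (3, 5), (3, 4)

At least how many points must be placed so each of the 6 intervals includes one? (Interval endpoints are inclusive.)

4

Sorted: [0,2] [3,4] [3,5] [3,6] [6,9] [11,12]
{[0,2]} hit by 2; {[3,4],[3,5],[3,6]} hit by 4; {[6,9]} hit by 9; {[11,12]} hit by 12.
Points: 2, 4, 9, 12 (4 total).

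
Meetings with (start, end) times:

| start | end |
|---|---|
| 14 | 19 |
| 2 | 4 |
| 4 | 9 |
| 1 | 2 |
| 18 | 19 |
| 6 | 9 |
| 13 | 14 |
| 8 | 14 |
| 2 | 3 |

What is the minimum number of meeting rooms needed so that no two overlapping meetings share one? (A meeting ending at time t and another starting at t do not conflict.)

3

The answer is the maximum number of intervals overlapping at any instant.
starts: [1, 2, 2, 4, 6, 8, 13, 14, 18]
ends:   [2, 3, 4, 9, 9, 14, 14, 19, 19]
s1→1 e2→0 s2→1 s2→2 e3→1 e4→0 s4→1 s6→2 s8→3  — peak 3.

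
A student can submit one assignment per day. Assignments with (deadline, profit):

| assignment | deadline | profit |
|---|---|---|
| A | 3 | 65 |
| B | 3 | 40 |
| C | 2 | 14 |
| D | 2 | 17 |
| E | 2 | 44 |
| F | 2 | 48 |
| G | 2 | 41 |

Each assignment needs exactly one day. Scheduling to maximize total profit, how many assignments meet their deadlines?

By profit: A(d3,65), F(d2,48), E(d2,44), G(d2,41), B(d3,40), D(d2,17), C(d2,14)
A→slot 3; F→slot 2; E→slot 1; G skipped; B skipped; D skipped; C skipped.
3 of 7 scheduled.

3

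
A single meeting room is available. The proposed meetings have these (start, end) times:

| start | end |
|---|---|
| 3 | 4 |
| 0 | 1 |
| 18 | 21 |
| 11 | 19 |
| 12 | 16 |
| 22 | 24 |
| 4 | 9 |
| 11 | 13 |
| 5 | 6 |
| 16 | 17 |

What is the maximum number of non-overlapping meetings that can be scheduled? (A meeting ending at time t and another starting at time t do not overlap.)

Sort by end time and greedily take each interval whose start is ≥ the last chosen end.
Sorted by end: (0,1)  (3,4)  (5,6)  (4,9)  (11,13)  (12,16)  (16,17)  (11,19)  (18,21)  (22,24)
take (0,1); take (3,4); take (5,6); take (11,13); take (16,17); skip (11,19); take (18,21); take (22,24).
Selected 7 meetings.

7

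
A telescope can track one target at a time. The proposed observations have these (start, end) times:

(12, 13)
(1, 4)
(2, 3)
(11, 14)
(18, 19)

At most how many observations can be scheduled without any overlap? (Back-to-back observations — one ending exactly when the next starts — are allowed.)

3

Greedy by earliest finish: after sorting by end time, pick each interval compatible with the last pick.
Sorted by end: (2,3)  (1,4)  (12,13)  (11,14)  (18,19)
take (2,3); skip (1,4); take (12,13); skip (11,14); take (18,19).
Selected 3 observations.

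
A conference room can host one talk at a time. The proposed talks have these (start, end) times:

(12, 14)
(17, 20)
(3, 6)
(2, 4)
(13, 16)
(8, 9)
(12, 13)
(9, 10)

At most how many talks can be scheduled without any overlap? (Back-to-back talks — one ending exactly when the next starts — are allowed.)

6

Order by finish time; keep every interval that doesn't clash with the previous kept one.
Sorted by end: (2,4)  (3,6)  (8,9)  (9,10)  (12,13)  (12,14)  (13,16)  (17,20)
take (2,4); take (8,9); take (9,10); take (12,13); take (13,16); take (17,20).
Selected 6 talks.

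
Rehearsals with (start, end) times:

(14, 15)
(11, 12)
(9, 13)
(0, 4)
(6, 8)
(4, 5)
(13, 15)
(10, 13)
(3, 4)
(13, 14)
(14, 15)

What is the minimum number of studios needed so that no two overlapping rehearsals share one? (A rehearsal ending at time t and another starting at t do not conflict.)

3

The answer is the maximum number of intervals overlapping at any instant.
starts: [0, 3, 4, 6, 9, 10, 11, 13, 13, 14, 14]
ends:   [4, 4, 5, 8, 12, 13, 13, 14, 15, 15, 15]
s0→1 s3→2 e4→1 e4→0 s4→1 e5→0 s6→1 e8→0 s9→1 s10→2 s11→3  — peak 3.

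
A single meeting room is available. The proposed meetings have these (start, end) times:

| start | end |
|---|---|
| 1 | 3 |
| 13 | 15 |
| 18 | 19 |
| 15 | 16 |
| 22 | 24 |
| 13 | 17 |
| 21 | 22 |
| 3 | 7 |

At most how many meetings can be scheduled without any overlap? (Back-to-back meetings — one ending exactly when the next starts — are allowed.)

7

By end time: (1,3), (3,7), (13,15), (15,16), (13,17), (18,19), (21,22), (22,24).
Pick (1,3); next start ≥ 3 → (3,7); next start ≥ 7 → (13,15); next start ≥ 15 → (15,16); next start ≥ 16 → (18,19); next start ≥ 19 → (21,22); next start ≥ 22 → (22,24).
Selected 7 meetings.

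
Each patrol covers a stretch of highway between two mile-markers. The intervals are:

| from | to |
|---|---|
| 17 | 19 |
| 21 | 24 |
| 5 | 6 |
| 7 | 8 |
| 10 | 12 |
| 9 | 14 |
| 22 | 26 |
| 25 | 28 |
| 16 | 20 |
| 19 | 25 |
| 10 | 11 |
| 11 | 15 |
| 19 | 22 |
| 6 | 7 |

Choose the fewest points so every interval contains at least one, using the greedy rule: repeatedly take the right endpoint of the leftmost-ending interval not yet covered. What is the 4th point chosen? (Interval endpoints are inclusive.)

Sort by right endpoint; whenever an interval is uncovered, place a point at its right end.
By right end: [5,6]  [6,7]  [7,8]  [10,11]  [10,12]  [9,14]  [11,15]  [17,19]  [16,20]  [19,22]  [21,24]  [19,25]  [22,26]  [25,28]
[5,6] uncovered → point at 6; [7,8] uncovered → point at 8; [10,11] uncovered → point at 11; [17,19] uncovered → point at 19; [21,24] uncovered → point at 24; [25,28] uncovered → point at 28.
Points: 6, 8, 11, 19, 24, 28 (6 total).

19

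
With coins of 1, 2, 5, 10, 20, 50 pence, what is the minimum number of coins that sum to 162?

5

Greedy: take as many of the largest coin as possible, then repeat with the remainder.
162 = 3×50 + 1×10 + 1×2
Total coins = 3 + 1 + 1 = 5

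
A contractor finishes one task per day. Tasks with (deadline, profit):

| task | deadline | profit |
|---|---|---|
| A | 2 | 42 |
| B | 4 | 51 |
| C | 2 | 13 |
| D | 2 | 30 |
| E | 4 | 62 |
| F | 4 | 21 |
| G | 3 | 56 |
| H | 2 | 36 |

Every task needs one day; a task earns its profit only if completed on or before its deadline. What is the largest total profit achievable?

Profit order: E=62 G=56 B=51 A=42 H=36 D=30 F=21 C=13
Assign: E→slot 4, G→slot 3, B→slot 2, A→slot 1, H skipped, D skipped, F skipped, C skipped.
Slots: [1:A] [2:B] [3:G] [4:E]
Profit = 42 + 51 + 56 + 62 = 211

211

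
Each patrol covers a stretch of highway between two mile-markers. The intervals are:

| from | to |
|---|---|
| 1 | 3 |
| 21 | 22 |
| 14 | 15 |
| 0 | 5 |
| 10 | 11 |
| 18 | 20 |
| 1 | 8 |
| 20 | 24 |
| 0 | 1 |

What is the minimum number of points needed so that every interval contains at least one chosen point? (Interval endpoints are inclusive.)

Sort by right endpoint; whenever an interval is uncovered, place a point at its right end.
By right end: [0,1]  [1,3]  [0,5]  [1,8]  [10,11]  [14,15]  [18,20]  [21,22]  [20,24]
[0,1] uncovered → point at 1; [10,11] uncovered → point at 11; [14,15] uncovered → point at 15; [18,20] uncovered → point at 20; [21,22] uncovered → point at 22.
Points: 1, 11, 15, 20, 22 (5 total).

5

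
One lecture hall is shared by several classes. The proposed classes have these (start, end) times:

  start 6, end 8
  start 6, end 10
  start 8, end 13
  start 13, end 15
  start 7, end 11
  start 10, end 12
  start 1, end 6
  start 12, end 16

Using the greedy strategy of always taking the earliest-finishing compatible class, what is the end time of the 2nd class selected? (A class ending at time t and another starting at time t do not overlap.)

Sort by end time and greedily take each interval whose start is ≥ the last chosen end.
Sorted by end: (1,6)  (6,8)  (6,10)  (7,11)  (10,12)  (8,13)  (13,15)  (12,16)
take (1,6); take (6,8); skip (6,10); take (10,12); take (13,15); skip (12,16).
Selected: (1,6) (6,8) (10,12) (13,15)

8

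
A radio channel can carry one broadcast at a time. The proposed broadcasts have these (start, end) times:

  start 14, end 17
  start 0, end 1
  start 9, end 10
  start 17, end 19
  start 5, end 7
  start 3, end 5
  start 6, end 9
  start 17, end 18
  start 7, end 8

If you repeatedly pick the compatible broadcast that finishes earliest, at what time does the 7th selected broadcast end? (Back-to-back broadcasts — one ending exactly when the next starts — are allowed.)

18

Greedy by earliest finish: after sorting by end time, pick each interval compatible with the last pick.
Sorted by end: (0,1)  (3,5)  (5,7)  (7,8)  (6,9)  (9,10)  (14,17)  (17,18)  (17,19)
take (0,1); take (3,5); take (5,7); take (7,8); take (9,10); take (14,17); take (17,18).
Selected: (0,1) (3,5) (5,7) (7,8) (9,10) (14,17) (17,18)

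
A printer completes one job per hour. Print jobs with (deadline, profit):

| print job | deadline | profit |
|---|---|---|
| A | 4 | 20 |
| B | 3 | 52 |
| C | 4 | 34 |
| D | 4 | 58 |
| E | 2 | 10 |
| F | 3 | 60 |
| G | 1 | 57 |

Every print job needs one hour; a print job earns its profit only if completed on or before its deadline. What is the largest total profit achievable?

227

Profit order: F=60 D=58 G=57 B=52 C=34 A=20 E=10
Assign: F→slot 3, D→slot 4, G→slot 1, B→slot 2, C skipped, A skipped, E skipped.
Slots: [1:G] [2:B] [3:F] [4:D]
Profit = 57 + 52 + 60 + 58 = 227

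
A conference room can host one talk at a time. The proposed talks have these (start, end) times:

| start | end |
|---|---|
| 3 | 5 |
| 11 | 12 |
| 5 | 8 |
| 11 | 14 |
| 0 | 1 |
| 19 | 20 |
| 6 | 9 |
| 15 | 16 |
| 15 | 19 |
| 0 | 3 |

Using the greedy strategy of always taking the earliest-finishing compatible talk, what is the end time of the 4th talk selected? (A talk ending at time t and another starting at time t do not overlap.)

Sorted by end: (0,1)  (0,3)  (3,5)  (5,8)  (6,9)  (11,12)  (11,14)  (15,16)  (15,19)  (19,20)
take (0,1); take (3,5); take (5,8); skip (6,9); take (11,12); take (15,16); take (19,20).
Selected: (0,1) (3,5) (5,8) (11,12) (15,16) (19,20)

12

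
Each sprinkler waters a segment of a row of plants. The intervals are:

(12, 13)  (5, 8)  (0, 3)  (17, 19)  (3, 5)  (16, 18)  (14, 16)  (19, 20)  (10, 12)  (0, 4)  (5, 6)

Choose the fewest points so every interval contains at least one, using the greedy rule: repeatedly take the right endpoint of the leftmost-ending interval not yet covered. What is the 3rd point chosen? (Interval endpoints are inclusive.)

Sort by right endpoint; whenever an interval is uncovered, place a point at its right end.
By right end: [0,3]  [0,4]  [3,5]  [5,6]  [5,8]  [10,12]  [12,13]  [14,16]  [16,18]  [17,19]  [19,20]
[0,3] uncovered → point at 3; [5,6] uncovered → point at 6; [10,12] uncovered → point at 12; [14,16] uncovered → point at 16; [17,19] uncovered → point at 19.
Points: 3, 6, 12, 16, 19 (5 total).

12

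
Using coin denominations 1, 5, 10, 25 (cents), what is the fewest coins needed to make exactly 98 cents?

8

Greedy: take as many of the largest coin as possible, then repeat with the remainder.
98 − 3×25→23 − 2×10→3 − 3×1→0
Total coins = 3 + 2 + 3 = 8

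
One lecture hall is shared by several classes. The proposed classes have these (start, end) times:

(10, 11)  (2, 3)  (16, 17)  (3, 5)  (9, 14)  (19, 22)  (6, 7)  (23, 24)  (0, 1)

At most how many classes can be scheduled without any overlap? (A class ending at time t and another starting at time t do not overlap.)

8

Sort by end time and greedily take each interval whose start is ≥ the last chosen end.
By end time: (0,1), (2,3), (3,5), (6,7), (10,11), (9,14), (16,17), (19,22), (23,24).
Pick (0,1); next start ≥ 1 → (2,3); next start ≥ 3 → (3,5); next start ≥ 5 → (6,7); next start ≥ 7 → (10,11); next start ≥ 11 → (16,17); next start ≥ 17 → (19,22); next start ≥ 22 → (23,24).
Selected 8 classes.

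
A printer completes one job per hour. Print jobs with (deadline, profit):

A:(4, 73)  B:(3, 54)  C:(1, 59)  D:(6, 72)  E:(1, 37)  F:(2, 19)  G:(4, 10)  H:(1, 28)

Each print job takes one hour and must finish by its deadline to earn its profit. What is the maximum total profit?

Sort by profit descending; place each in the latest free slot ≤ its deadline.
By profit: A(d4,73), D(d6,72), C(d1,59), B(d3,54), E(d1,37), H(d1,28), F(d2,19), G(d4,10)
A→slot 4; D→slot 6; C→slot 1; B→slot 3; E skipped; H skipped; F→slot 2; G skipped.
Profit = 59 + 19 + 54 + 73 + 72 = 277

277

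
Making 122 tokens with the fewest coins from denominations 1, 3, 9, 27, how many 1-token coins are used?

122 − 4×27→14 − 1×9→5 − 1×3→2 − 2×1→0
Count of 1: 2

2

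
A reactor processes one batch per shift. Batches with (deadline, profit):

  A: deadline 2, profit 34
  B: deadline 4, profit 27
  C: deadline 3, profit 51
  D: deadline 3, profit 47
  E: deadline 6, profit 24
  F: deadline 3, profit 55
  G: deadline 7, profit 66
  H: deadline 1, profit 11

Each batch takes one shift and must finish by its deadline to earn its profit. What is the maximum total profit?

270

Profit order: G=66 F=55 C=51 D=47 A=34 B=27 E=24 H=11
Assign: G→slot 7, F→slot 3, C→slot 2, D→slot 1, A skipped, B→slot 4, E→slot 6, H skipped.
Slots: [1:D] [2:C] [3:F] [4:B] [6:E] [7:G]
Profit = 47 + 51 + 55 + 27 + 24 + 66 = 270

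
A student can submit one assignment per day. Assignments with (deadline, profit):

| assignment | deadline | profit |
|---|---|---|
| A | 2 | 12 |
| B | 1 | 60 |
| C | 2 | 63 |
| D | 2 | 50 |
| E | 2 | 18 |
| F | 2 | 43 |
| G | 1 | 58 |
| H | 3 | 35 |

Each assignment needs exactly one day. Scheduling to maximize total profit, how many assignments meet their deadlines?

Sort by profit descending; place each in the latest free slot ≤ its deadline.
Profit order: C=63 B=60 G=58 D=50 F=43 H=35 E=18 A=12
Assign: C→slot 2, B→slot 1, G skipped, D skipped, F skipped, H→slot 3, E skipped, A skipped.
Slots: [1:B] [2:C] [3:H]
3 of 8 scheduled.

3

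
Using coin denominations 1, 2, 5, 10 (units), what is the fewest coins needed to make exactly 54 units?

Greedy: take as many of the largest coin as possible, then repeat with the remainder.
54 = 5×10 + 2×2
Total coins = 5 + 2 = 7

7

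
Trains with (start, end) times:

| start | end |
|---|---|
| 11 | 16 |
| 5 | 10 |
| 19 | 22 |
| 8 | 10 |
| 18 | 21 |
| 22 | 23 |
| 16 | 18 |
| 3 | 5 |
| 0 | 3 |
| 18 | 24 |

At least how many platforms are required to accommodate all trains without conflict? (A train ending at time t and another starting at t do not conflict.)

The answer is the maximum number of intervals overlapping at any instant.
Events (time:±→running): 0:+→1 3:-→0 3:+→1 5:-→0 5:+→1 8:+→2 10:-→1 10:-→0 11:+→1 16:-→0 16:+→1 18:-→0 18:+→1 18:+→2 19:+→3 … peak 3.

3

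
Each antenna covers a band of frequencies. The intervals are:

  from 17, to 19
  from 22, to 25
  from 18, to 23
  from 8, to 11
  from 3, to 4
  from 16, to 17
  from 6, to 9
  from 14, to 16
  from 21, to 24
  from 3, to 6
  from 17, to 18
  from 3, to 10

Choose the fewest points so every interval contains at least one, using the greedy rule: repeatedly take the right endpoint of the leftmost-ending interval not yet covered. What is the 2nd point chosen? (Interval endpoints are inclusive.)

9

Process intervals by earliest right end; each time one isn't hit yet, stab at its right endpoint.
Sorted: [3,4] [3,6] [6,9] [3,10] [8,11] [14,16] [16,17] [17,18] [17,19] [18,23] [21,24] [22,25]
{[3,4],[3,6]} hit by 4; {[6,9],[3,10],[8,11]} hit by 9; {[14,16],[16,17]} hit by 16; {[17,18],[17,19],[18,23]} hit by 18; {[21,24],[22,25]} hit by 24.
Points: 4, 9, 16, 18, 24 (5 total).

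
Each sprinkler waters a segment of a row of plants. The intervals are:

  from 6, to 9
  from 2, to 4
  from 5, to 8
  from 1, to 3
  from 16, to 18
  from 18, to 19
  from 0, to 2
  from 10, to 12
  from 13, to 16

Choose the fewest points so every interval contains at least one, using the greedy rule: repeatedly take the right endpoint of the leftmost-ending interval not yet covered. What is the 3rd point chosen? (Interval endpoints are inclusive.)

12

Sorted: [0,2] [1,3] [2,4] [5,8] [6,9] [10,12] [13,16] [16,18] [18,19]
{[0,2],[1,3],[2,4]} hit by 2; {[5,8],[6,9]} hit by 8; {[10,12]} hit by 12; {[13,16],[16,18]} hit by 16; {[18,19]} hit by 19.
Points: 2, 8, 12, 16, 19 (5 total).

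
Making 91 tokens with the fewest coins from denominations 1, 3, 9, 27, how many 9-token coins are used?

1

Greedy: take as many of the largest coin as possible, then repeat with the remainder.
91 = 3×27 + 1×9 + 1×1
Count of 9: 1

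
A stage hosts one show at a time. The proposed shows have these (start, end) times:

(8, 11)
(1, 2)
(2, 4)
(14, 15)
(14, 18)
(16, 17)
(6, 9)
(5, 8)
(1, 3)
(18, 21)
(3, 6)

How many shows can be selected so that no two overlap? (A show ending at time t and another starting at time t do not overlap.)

7

Greedy by earliest finish: after sorting by end time, pick each interval compatible with the last pick.
Sorted by end: (1,2)  (1,3)  (2,4)  (3,6)  (5,8)  (6,9)  (8,11)  (14,15)  (16,17)  (14,18)  (18,21)
take (1,2); skip (1,3); take (2,4); take (5,8); skip (6,9); take (8,11); take (14,15); take (16,17); take (18,21).
Selected 7 shows.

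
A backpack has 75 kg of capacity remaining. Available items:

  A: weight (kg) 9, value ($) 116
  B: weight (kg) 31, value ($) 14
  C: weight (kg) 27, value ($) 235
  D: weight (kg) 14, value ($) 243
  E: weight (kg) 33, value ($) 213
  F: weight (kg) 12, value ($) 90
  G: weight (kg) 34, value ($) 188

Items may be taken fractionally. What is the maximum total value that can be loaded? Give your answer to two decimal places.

767.91

Ratios (sorted): D 17.36, A 12.89, C 8.70, F 7.50, E 6.45, G 5.53, B 0.45
take D (14 @ 243); take A (9 @ 116); take C (27 @ 235); take F (12 @ 90); take 13/33 of E → 83.91. Capacity used 75/75.
Total value = 767.91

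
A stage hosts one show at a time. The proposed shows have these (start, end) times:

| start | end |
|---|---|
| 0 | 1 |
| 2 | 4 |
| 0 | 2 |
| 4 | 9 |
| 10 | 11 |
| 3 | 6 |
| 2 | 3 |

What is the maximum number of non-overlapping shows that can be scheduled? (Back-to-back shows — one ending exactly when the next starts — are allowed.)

4

Sort by end time and greedily take each interval whose start is ≥ the last chosen end.
By end time: (0,1), (0,2), (2,3), (2,4), (3,6), (4,9), (10,11).
Pick (0,1); next start ≥ 1 → (2,3); next start ≥ 3 → (3,6); next start ≥ 6 → (10,11).
Selected 4 shows.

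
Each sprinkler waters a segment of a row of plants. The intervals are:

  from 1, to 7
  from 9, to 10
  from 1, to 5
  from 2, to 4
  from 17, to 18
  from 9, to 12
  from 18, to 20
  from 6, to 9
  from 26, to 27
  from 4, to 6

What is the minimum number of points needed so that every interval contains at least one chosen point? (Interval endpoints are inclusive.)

By right end: [2,4]  [1,5]  [4,6]  [1,7]  [6,9]  [9,10]  [9,12]  [17,18]  [18,20]  [26,27]
[2,4] uncovered → point at 4; [6,9] uncovered → point at 9; [17,18] uncovered → point at 18; [26,27] uncovered → point at 27.
Points: 4, 9, 18, 27 (4 total).

4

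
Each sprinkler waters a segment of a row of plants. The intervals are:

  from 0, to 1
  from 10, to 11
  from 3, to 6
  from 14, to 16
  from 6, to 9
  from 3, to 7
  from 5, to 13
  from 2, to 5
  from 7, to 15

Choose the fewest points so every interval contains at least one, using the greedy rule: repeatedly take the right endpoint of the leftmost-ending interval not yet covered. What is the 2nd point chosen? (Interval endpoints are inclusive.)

Sort by right endpoint; whenever an interval is uncovered, place a point at its right end.
By right end: [0,1]  [2,5]  [3,6]  [3,7]  [6,9]  [10,11]  [5,13]  [7,15]  [14,16]
[0,1] uncovered → point at 1; [2,5] uncovered → point at 5; [6,9] uncovered → point at 9; [10,11] uncovered → point at 11; [14,16] uncovered → point at 16.
Points: 1, 5, 9, 11, 16 (5 total).

5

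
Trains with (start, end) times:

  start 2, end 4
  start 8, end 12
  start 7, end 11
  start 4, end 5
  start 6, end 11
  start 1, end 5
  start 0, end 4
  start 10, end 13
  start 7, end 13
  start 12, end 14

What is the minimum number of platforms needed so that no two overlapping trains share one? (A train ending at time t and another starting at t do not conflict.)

starts: [0, 1, 2, 4, 6, 7, 7, 8, 10, 12]
ends:   [4, 4, 5, 5, 11, 11, 12, 13, 13, 14]
s0→1 s1→2 s2→3 e4→2 e4→1 s4→2 e5→1 e5→0 s6→1 s7→2 s7→3 s8→4 s10→5  — peak 5.

5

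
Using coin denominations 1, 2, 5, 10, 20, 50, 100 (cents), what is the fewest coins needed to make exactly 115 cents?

3

Greedy: take as many of the largest coin as possible, then repeat with the remainder.
115 = 1×100 + 1×10 + 1×5
Total coins = 1 + 1 + 1 = 3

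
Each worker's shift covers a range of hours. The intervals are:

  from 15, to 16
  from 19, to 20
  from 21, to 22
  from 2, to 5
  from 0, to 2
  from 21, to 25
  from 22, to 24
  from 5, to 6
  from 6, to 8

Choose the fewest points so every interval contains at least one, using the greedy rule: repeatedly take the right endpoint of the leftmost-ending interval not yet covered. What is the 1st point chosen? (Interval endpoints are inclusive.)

Process intervals by earliest right end; each time one isn't hit yet, stab at its right endpoint.
Sorted: [0,2] [2,5] [5,6] [6,8] [15,16] [19,20] [21,22] [22,24] [21,25]
{[0,2],[2,5]} hit by 2; {[5,6],[6,8]} hit by 6; {[15,16]} hit by 16; {[19,20]} hit by 20; {[21,22],[22,24],[21,25]} hit by 22.
Points: 2, 6, 16, 20, 22 (5 total).

2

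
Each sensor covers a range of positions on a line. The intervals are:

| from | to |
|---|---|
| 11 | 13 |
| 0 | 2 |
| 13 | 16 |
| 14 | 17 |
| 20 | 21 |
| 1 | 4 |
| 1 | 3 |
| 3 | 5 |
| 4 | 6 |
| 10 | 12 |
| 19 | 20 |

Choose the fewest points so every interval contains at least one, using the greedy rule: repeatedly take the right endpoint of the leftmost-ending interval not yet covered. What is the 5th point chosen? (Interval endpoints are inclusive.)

20

Sort by right endpoint; whenever an interval is uncovered, place a point at its right end.
Sorted: [0,2] [1,3] [1,4] [3,5] [4,6] [10,12] [11,13] [13,16] [14,17] [19,20] [20,21]
{[0,2],[1,3],[1,4]} hit by 2; {[3,5],[4,6]} hit by 5; {[10,12],[11,13]} hit by 12; {[13,16],[14,17]} hit by 16; {[19,20],[20,21]} hit by 20.
Points: 2, 5, 12, 16, 20 (5 total).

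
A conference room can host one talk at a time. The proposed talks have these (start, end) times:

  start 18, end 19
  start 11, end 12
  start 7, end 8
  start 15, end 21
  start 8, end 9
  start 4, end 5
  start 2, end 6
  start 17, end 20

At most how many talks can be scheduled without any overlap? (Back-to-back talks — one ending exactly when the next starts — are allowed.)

Order by finish time; keep every interval that doesn't clash with the previous kept one.
By end time: (4,5), (2,6), (7,8), (8,9), (11,12), (18,19), (17,20), (15,21).
Pick (4,5); next start ≥ 5 → (7,8); next start ≥ 8 → (8,9); next start ≥ 9 → (11,12); next start ≥ 12 → (18,19).
Selected 5 talks.

5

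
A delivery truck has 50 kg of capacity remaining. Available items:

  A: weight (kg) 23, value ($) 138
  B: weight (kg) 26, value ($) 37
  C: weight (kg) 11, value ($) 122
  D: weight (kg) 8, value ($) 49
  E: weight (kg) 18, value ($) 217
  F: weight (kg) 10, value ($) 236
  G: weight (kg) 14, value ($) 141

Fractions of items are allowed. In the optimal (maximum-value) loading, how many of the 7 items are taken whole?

Greedy by value/weight ratio, highest first.
Order: F (236/10=23.60) > E (217/18=12.06) > C (122/11=11.09) > G (141/14=10.07) > D (49/8=6.12) > A (138/23=6.00) > B (37/26=1.42)
Fill: take F (10 @ 236) → take E (18 @ 217) → take C (11 @ 122) → take 11/14 of G → 110.79; 50/50 used.
3 item(s) taken whole; one partial (take 11/14 of G).

3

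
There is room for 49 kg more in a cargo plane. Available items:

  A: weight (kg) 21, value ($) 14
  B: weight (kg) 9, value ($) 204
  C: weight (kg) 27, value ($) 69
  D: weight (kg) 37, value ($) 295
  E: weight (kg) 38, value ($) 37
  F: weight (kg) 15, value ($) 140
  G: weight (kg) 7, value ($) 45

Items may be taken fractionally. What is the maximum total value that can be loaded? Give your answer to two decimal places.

543.32

Sort by value per unit weight and fill in that order.
Ratios (sorted): B 22.67, F 9.33, D 7.97, G 6.43, C 2.56, E 0.97, A 0.67
take B (9 @ 204); take F (15 @ 140); take 25/37 of D → 199.32. Capacity used 49/49.
Total value = 543.32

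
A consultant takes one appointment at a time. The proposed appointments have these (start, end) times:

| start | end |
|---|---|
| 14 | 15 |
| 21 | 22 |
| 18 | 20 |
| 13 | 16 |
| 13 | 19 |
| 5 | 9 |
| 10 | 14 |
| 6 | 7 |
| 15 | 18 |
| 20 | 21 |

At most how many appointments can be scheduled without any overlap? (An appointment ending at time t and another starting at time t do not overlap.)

Sorted by end: (6,7)  (5,9)  (10,14)  (14,15)  (13,16)  (15,18)  (13,19)  (18,20)  (20,21)  (21,22)
take (6,7); take (10,14); take (14,15); take (15,18); take (18,20); take (20,21); take (21,22).
Selected 7 appointments.

7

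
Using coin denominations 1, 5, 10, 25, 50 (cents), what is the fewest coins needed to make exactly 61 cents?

3

Use the largest denomination that fits, subtract, and repeat.
61 − 1×50→11 − 1×10→1 − 1×1→0
Total coins = 1 + 1 + 1 = 3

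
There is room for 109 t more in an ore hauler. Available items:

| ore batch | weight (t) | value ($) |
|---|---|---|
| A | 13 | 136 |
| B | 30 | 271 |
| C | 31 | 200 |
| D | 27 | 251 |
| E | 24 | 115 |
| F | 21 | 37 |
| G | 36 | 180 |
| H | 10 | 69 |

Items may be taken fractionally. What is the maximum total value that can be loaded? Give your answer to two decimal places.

Ratios (sorted): A 10.46, D 9.30, B 9.03, H 6.90, C 6.45, G 5.00, E 4.79, F 1.76
take A (13 @ 136); take D (27 @ 251); take B (30 @ 271); take H (10 @ 69); take 29/31 of C → 187.10. Capacity used 109/109.
Total value = 914.10

914.10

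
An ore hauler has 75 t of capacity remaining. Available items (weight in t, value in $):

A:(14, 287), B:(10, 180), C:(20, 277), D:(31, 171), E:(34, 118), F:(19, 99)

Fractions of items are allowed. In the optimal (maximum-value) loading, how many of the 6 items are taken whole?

4

Order: A (287/14=20.50) > B (180/10=18.00) > C (277/20=13.85) > D (171/31=5.52) > F (99/19=5.21) > E (118/34=3.47)
Fill: take A (14 @ 287) → take B (10 @ 180) → take C (20 @ 277) → take D (31 @ 171); 75/75 used.
4 item(s) taken whole.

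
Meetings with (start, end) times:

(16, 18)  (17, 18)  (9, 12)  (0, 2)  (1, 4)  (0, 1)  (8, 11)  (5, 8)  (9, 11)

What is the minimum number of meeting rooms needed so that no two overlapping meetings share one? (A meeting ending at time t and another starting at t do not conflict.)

3

The answer is the maximum number of intervals overlapping at any instant.
Events (time:±→running): 0:+→1 0:+→2 1:-→1 1:+→2 2:-→1 4:-→0 5:+→1 8:-→0 8:+→1 9:+→2 9:+→3 … peak 3.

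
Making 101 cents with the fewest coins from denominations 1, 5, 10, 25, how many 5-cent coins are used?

Greedy: take as many of the largest coin as possible, then repeat with the remainder.
101 = 4×25 + 1×1
Count of 5: 0

0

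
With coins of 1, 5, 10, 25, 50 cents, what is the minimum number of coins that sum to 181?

Use the largest denomination that fits, subtract, and repeat.
181 − 3×50→31 − 1×25→6 − 1×5→1 − 1×1→0
Total coins = 3 + 1 + 1 + 1 = 6

6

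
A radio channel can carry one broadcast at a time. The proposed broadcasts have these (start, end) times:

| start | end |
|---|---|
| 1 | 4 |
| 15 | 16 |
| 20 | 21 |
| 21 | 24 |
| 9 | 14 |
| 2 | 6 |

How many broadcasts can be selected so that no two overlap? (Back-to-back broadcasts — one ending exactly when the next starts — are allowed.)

5

Order by finish time; keep every interval that doesn't clash with the previous kept one.
By end time: (1,4), (2,6), (9,14), (15,16), (20,21), (21,24).
Pick (1,4); next start ≥ 4 → (9,14); next start ≥ 14 → (15,16); next start ≥ 16 → (20,21); next start ≥ 21 → (21,24).
Selected 5 broadcasts.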